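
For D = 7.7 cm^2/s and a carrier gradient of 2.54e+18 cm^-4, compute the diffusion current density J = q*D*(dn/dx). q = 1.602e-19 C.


Step 1: J = q * D * (dn/dx)
Step 2: J = 1.602e-19 * 7.7 * 2.54e+18
Step 3: J = 3.13e+00 A/cm^2

3.13e+00


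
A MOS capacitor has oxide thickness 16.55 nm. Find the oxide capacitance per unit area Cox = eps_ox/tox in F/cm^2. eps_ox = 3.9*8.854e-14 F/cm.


Step 1: eps_ox = 3.9 * 8.854e-14 = 3.45306e-13 F/cm
Step 2: tox in cm = 16.55 nm * 1e-7 = 1.6550e-06 cm
Step 3: Cox = 3.45306e-13 / 1.6550e-06 = 2.09e-07 F/cm^2

2.09e-07


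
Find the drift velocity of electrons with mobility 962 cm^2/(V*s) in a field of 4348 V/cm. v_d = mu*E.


Step 1: v_d = mu * E
Step 2: v_d = 962 * 4348 = 4182776
Step 3: v_d = 4.18e+06 cm/s

4.18e+06


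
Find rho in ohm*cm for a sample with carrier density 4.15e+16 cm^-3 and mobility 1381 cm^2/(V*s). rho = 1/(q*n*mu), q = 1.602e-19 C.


Step 1: sigma = q * n * mu = 1.602e-19 * 4.15e+16 * 1381 = 9.18130e+00 S/cm
Step 2: rho = 1 / sigma = 1 / 9.18130e+00 = 0.1089 ohm*cm

0.1089


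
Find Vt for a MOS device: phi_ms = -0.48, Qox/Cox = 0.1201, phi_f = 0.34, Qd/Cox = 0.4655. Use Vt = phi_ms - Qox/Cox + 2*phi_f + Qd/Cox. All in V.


Step 1: Vt = phi_ms - Qox/Cox + 2*phi_f + Qd/Cox
Step 2: Vt = -0.48 - 0.1201 + 2*0.34 + 0.4655
Step 3: Vt = -0.48 - 0.1201 + 0.68 + 0.4655
Step 4: Vt = 0.5454 V

0.5454


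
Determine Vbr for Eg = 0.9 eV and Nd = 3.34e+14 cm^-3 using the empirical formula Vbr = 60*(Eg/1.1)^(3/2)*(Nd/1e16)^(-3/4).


Step 1: Eg/1.1 = 0.9/1.1 = 0.818182
Step 2: (Eg/1.1)^1.5 = 0.818182^1.5 = 0.740074
Step 3: (Nd/1e16)^(-0.75) = (0.0334)^(-0.75) = 12.799416
Step 4: Vbr = 60 * 0.740074 * 12.799416 = 568.4 V

568.4


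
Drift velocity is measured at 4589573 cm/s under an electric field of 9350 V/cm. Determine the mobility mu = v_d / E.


Step 1: mu = v_d / E
Step 2: mu = 4589573 / 9350
Step 3: mu = 490.86 cm^2/(V*s)

490.86


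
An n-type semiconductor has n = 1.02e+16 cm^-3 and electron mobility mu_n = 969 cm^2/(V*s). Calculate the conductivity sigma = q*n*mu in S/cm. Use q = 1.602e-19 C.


Step 1: sigma = q * n * mu
Step 2: sigma = 1.602e-19 * 1.02e+16 * 969
Step 3: sigma = 1.583e+00 S/cm

1.583e+00


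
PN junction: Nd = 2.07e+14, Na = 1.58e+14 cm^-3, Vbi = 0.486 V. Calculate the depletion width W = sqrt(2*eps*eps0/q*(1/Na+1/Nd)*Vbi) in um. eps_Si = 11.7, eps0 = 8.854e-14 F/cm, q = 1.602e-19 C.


Step 1: 1/Na + 1/Nd = 1/1.58e+14 + 1/2.07e+14 = 1.11600e-14
Step 2: 2*eps*eps0/q = 2*11.7*8.854e-14/1.602e-19 = 1.293281e+07
Step 3: W^2 = 1.293281e+07 * 1.11600e-14 * 0.486 = 7.01445e-08
Step 4: W = sqrt(7.01445e-08) = 2.648e-04 cm = 2.648 um

2.648


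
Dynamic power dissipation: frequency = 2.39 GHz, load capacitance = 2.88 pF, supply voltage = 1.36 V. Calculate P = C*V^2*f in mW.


Step 1: V^2 = 1.36^2 = 1.8496 V^2
Step 2: P = C*V^2*f = 2.88e-12 F * 1.8496 * 2.39e9 Hz
Step 3: P = 1.273116672e-02 W
Step 4: P = 12.731 mW

12.731


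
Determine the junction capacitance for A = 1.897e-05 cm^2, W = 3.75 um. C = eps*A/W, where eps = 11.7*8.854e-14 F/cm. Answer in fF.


Step 1: eps_Si = 11.7 * 8.854e-14 = 1.035918e-12 F/cm
Step 2: W in cm = 3.75 * 1e-4 = 3.75e-04 cm
Step 3: C = 1.035918e-12 * 1.897e-05 / 3.75e-04 = 5.240364e-14 F
Step 4: C = 52.4 fF

52.4


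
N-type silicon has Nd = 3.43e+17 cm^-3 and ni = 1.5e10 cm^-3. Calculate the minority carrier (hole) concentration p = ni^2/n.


Step 1: Since Nd >> ni, n ≈ Nd = 3.43e+17 cm^-3
Step 2: p = ni^2 / n = (1.5e10)^2 / 3.43e+17
Step 3: p = 2.25e20 / 3.43e+17 = 6.56e+02 cm^-3

6.56e+02


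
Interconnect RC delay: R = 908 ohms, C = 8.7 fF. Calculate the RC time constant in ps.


Step 1: tau = R * C
Step 2: tau = 908 * 8.7 fF = 908 * 8.7e-15 F
Step 3: tau = 7.8996e-12 s = 7.8996 ps

7.8996


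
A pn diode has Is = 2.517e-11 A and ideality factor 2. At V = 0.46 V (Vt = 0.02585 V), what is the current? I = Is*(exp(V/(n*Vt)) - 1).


Step 1: V/(n*Vt) = 0.46/(2*0.02585) = 8.8975
Step 2: exp(8.8975) = 7.3137e+03
Step 3: I = 2.517e-11 * (7.3137e+03 - 1) = 1.84e-07 A

1.84e-07


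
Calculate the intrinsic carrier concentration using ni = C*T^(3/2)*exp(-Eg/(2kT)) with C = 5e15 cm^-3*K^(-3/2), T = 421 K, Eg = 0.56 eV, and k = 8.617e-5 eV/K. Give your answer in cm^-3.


Step 1: Compute kT = 8.617e-5 * 421 = 0.03627757 eV
Step 2: Exponent = -Eg/(2kT) = -0.56/(2*0.03627757) = -7.71827
Step 3: T^(3/2) = 421^1.5 = 8638.20
Step 4: ni = 5e15 * 8638.20 * exp(-7.71827) = 1.92e+16 cm^-3

1.92e+16


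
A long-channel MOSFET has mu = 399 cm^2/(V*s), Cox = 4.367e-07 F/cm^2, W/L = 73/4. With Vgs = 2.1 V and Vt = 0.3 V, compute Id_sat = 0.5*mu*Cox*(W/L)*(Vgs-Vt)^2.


Step 1: Overdrive voltage Vov = Vgs - Vt = 2.1 - 0.3 = 1.8 V
Step 2: W/L = 73/4 = 18.25
Step 3: Id = 0.5 * 399 * 4.367e-07 * 18.25 * 1.8^2
Step 4: Id = 5.15e-03 A

5.15e-03


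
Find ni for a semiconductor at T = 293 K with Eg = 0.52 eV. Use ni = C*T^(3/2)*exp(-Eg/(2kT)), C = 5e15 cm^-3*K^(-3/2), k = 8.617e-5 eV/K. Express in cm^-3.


Step 1: Compute kT = 8.617e-5 * 293 = 0.02524781 eV
Step 2: Exponent = -Eg/(2kT) = -0.52/(2*0.02524781) = -10.29792
Step 3: T^(3/2) = 293^1.5 = 5015.35
Step 4: ni = 5e15 * 5015.35 * exp(-10.29792) = 8.45e+14 cm^-3

8.45e+14


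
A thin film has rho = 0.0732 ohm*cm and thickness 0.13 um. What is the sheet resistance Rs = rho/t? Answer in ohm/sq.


Step 1: Convert thickness to cm: t = 0.13 um = 1.3000e-05 cm
Step 2: Rs = rho / t = 0.0732 / 1.3000e-05
Step 3: Rs = 5630.8 ohm/sq

5630.8


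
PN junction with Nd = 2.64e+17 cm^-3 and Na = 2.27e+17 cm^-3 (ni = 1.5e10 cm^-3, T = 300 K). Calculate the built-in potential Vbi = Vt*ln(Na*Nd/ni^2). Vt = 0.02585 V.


Step 1: Compute Na*Nd/ni^2 = 2.27e+17 * 2.64e+17 / (1.5e10)^2 = 2.6635e+14
Step 2: ln(2.6635e+14) = 33.2158
Step 3: Vbi = 0.02585 * 33.2158 = 0.859 V

0.859


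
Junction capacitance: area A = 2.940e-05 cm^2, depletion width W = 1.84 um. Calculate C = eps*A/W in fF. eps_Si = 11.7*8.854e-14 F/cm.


Step 1: eps_Si = 11.7 * 8.854e-14 = 1.035918e-12 F/cm
Step 2: W in cm = 1.84 * 1e-4 = 1.84e-04 cm
Step 3: C = 1.035918e-12 * 2.940e-05 / 1.84e-04 = 1.655217e-13 F
Step 4: C = 165.52 fF

165.52


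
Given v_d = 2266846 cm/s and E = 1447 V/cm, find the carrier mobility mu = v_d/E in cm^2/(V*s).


Step 1: mu = v_d / E
Step 2: mu = 2266846 / 1447
Step 3: mu = 1566.58 cm^2/(V*s)

1566.58


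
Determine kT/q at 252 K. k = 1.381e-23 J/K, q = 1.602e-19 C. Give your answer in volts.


Step 1: kT = 1.381e-23 * 252 = 3.48012e-21 J
Step 2: Vt = kT/q = 3.48012e-21 / 1.602e-19
Step 3: Vt = 0.02172 V

0.02172


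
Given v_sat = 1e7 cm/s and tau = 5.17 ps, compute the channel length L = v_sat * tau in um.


Step 1: tau in seconds = 5.17 ps * 1e-12 = 5.1700e-12 s
Step 2: L = v_sat * tau = 1e7 * 5.1700e-12 = 5.1700e-05 cm
Step 3: L in um = 5.1700e-05 * 1e4 = 0.517 um

0.517


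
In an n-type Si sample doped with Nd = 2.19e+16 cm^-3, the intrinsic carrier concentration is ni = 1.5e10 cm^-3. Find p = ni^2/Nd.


Step 1: Since Nd >> ni, n ≈ Nd = 2.19e+16 cm^-3
Step 2: p = ni^2 / n = (1.5e10)^2 / 2.19e+16
Step 3: p = 2.25e20 / 2.19e+16 = 1.03e+04 cm^-3

1.03e+04


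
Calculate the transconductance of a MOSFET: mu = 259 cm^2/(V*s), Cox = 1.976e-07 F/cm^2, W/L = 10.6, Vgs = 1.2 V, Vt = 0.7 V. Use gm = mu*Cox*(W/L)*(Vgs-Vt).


Step 1: Vov = Vgs - Vt = 1.2 - 0.7 = 0.5 V
Step 2: gm = mu * Cox * (W/L) * Vov
Step 3: gm = 259 * 1.976e-07 * 10.6 * 0.5 = 2.71e-04 S

2.71e-04


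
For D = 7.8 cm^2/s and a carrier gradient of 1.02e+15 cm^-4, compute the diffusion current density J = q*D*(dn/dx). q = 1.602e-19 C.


Step 1: J = q * D * (dn/dx)
Step 2: J = 1.602e-19 * 7.8 * 1.02e+15
Step 3: J = 1.27e-03 A/cm^2

1.27e-03


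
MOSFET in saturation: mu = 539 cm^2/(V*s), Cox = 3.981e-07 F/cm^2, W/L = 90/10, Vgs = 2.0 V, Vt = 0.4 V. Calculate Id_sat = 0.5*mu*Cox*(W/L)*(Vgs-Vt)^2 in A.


Step 1: Overdrive voltage Vov = Vgs - Vt = 2.0 - 0.4 = 1.6 V
Step 2: W/L = 90/10 = 9
Step 3: Id = 0.5 * 539 * 3.981e-07 * 9 * 1.6^2
Step 4: Id = 2.47e-03 A

2.47e-03


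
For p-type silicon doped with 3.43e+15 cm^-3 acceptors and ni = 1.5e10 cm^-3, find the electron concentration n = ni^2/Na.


Step 1: Majority hole concentration p ≈ Na = 3.43e+15 cm^-3
Step 2: n = ni^2 / Na = (1.5e10)^2 / 3.43e+15
Step 3: n = 6.56e+04 cm^-3

6.56e+04


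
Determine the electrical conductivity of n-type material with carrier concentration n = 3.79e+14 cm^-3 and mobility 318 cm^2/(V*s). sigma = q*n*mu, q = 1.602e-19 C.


Step 1: sigma = q * n * mu
Step 2: sigma = 1.602e-19 * 3.79e+14 * 318
Step 3: sigma = 1.931e-02 S/cm

1.931e-02


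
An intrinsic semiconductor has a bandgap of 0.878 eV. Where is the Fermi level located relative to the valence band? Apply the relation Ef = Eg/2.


Step 1: For an intrinsic semiconductor, the Fermi level sits at midgap.
Step 2: Ef = Eg / 2 = 0.878 / 2 = 0.439 eV

0.439


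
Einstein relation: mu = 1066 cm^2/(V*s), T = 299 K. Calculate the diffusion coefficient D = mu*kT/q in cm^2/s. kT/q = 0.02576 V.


Step 1: D = mu * (kT/q)
Step 2: D = 1066 * 0.02576
Step 3: D = 27.46 cm^2/s

27.46


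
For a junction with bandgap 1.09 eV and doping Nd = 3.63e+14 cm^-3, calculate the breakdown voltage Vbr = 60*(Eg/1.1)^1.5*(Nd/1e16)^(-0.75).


Step 1: Eg/1.1 = 1.09/1.1 = 0.990909
Step 2: (Eg/1.1)^1.5 = 0.990909^1.5 = 0.986395
Step 3: (Nd/1e16)^(-0.75) = (0.0363)^(-0.75) = 12.024583
Step 4: Vbr = 60 * 0.986395 * 12.024583 = 711.7 V

711.7


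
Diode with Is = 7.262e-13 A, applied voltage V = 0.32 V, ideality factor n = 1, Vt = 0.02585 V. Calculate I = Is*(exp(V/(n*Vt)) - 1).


Step 1: V/(n*Vt) = 0.32/(1*0.02585) = 12.3791
Step 2: exp(12.3791) = 2.3778e+05
Step 3: I = 7.262e-13 * (2.3778e+05 - 1) = 1.73e-07 A

1.73e-07


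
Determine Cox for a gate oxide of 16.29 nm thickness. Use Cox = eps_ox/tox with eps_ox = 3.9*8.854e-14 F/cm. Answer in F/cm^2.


Step 1: eps_ox = 3.9 * 8.854e-14 = 3.45306e-13 F/cm
Step 2: tox in cm = 16.29 nm * 1e-7 = 1.6290e-06 cm
Step 3: Cox = 3.45306e-13 / 1.6290e-06 = 2.12e-07 F/cm^2

2.12e-07


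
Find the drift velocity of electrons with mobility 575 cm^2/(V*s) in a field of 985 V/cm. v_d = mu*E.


Step 1: v_d = mu * E
Step 2: v_d = 575 * 985 = 566375
Step 3: v_d = 5.66e+05 cm/s

5.66e+05


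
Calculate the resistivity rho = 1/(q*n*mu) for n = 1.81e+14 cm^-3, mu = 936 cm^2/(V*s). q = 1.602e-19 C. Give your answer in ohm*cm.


Step 1: sigma = q * n * mu = 1.602e-19 * 1.81e+14 * 936 = 2.71404e-02 S/cm
Step 2: rho = 1 / sigma = 1 / 2.71404e-02 = 36.85 ohm*cm

36.85


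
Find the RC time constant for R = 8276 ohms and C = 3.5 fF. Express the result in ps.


Step 1: tau = R * C
Step 2: tau = 8276 * 3.5 fF = 8276 * 3.5e-15 F
Step 3: tau = 2.8966e-11 s = 28.966 ps

28.966


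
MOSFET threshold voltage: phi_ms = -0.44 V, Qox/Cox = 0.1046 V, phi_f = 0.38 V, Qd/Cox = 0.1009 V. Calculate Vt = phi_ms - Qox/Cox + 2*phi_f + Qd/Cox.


Step 1: Vt = phi_ms - Qox/Cox + 2*phi_f + Qd/Cox
Step 2: Vt = -0.44 - 0.1046 + 2*0.38 + 0.1009
Step 3: Vt = -0.44 - 0.1046 + 0.76 + 0.1009
Step 4: Vt = 0.3163 V

0.3163


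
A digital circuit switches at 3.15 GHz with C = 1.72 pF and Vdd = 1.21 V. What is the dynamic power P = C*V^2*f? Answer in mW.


Step 1: V^2 = 1.21^2 = 1.4641 V^2
Step 2: P = C*V^2*f = 1.72e-12 F * 1.4641 * 3.15e9 Hz
Step 3: P = 7.9324938e-03 W
Step 4: P = 7.932 mW

7.932


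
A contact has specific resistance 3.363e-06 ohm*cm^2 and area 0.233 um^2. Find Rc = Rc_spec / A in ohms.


Step 1: Convert area to cm^2: 0.233 um^2 = 2.3300e-09 cm^2
Step 2: Rc = Rc_spec / A = 3.363e-06 / 2.3300e-09
Step 3: Rc = 1.44e+03 ohms

1.44e+03


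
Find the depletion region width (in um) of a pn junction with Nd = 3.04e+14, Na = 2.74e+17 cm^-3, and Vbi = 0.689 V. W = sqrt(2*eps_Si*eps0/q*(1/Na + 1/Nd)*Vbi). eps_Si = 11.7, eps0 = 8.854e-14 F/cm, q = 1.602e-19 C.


Step 1: 1/Na + 1/Nd = 1/2.74e+17 + 1/3.04e+14 = 3.29312e-15
Step 2: 2*eps*eps0/q = 2*11.7*8.854e-14/1.602e-19 = 1.293281e+07
Step 3: W^2 = 1.293281e+07 * 3.29312e-15 * 0.689 = 2.93440e-08
Step 4: W = sqrt(2.93440e-08) = 1.713e-04 cm = 1.713 um

1.713


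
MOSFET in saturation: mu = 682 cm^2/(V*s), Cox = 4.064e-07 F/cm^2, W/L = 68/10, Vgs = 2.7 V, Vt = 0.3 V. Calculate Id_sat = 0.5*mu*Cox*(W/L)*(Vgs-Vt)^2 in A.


Step 1: Overdrive voltage Vov = Vgs - Vt = 2.7 - 0.3 = 2.4 V
Step 2: W/L = 68/10 = 6.8
Step 3: Id = 0.5 * 682 * 4.064e-07 * 6.8 * 2.4^2
Step 4: Id = 5.43e-03 A

5.43e-03


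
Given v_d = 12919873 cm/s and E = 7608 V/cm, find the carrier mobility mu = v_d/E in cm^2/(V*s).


Step 1: mu = v_d / E
Step 2: mu = 12919873 / 7608
Step 3: mu = 1698.2 cm^2/(V*s)

1698.2


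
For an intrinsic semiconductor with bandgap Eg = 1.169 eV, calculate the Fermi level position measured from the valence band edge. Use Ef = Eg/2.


Step 1: For an intrinsic semiconductor, the Fermi level sits at midgap.
Step 2: Ef = Eg / 2 = 1.169 / 2 = 0.5845 eV

0.5845


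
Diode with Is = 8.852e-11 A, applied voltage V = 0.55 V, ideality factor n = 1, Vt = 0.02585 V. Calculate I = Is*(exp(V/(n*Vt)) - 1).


Step 1: V/(n*Vt) = 0.55/(1*0.02585) = 21.2766
Step 2: exp(21.2766) = 1.7390e+09
Step 3: I = 8.852e-11 * (1.7390e+09 - 1) = 1.54e-01 A

1.54e-01


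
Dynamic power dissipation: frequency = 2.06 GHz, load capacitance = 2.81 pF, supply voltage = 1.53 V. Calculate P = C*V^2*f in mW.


Step 1: V^2 = 1.53^2 = 2.3409 V^2
Step 2: P = C*V^2*f = 2.81e-12 F * 2.3409 * 2.06e9 Hz
Step 3: P = 1.355053374e-02 W
Step 4: P = 13.551 mW

13.551


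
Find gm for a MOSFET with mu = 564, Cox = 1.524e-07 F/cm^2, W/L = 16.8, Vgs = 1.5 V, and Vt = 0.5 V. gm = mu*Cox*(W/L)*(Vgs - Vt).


Step 1: Vov = Vgs - Vt = 1.5 - 0.5 = 1.0 V
Step 2: gm = mu * Cox * (W/L) * Vov
Step 3: gm = 564 * 1.524e-07 * 16.8 * 1.0 = 1.44e-03 S

1.44e-03


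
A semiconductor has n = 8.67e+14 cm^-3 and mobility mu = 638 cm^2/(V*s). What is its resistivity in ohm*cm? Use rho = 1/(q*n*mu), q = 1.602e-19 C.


Step 1: sigma = q * n * mu = 1.602e-19 * 8.67e+14 * 638 = 8.86140e-02 S/cm
Step 2: rho = 1 / sigma = 1 / 8.86140e-02 = 11.28 ohm*cm

11.28


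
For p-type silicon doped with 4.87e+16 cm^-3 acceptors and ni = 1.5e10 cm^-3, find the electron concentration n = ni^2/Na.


Step 1: Majority hole concentration p ≈ Na = 4.87e+16 cm^-3
Step 2: n = ni^2 / Na = (1.5e10)^2 / 4.87e+16
Step 3: n = 4.62e+03 cm^-3

4.62e+03


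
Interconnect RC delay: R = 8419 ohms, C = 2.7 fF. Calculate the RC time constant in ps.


Step 1: tau = R * C
Step 2: tau = 8419 * 2.7 fF = 8419 * 2.7e-15 F
Step 3: tau = 2.27313e-11 s = 22.7313 ps

22.7313


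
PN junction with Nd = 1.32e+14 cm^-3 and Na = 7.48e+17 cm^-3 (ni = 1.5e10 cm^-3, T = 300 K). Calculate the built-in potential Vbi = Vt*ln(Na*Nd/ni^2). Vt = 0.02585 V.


Step 1: Compute Na*Nd/ni^2 = 7.48e+17 * 1.32e+14 / (1.5e10)^2 = 4.3883e+11
Step 2: ln(4.3883e+11) = 26.8074
Step 3: Vbi = 0.02585 * 26.8074 = 0.693 V

0.693


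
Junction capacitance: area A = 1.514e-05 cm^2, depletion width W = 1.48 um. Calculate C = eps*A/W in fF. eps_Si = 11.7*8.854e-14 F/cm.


Step 1: eps_Si = 11.7 * 8.854e-14 = 1.035918e-12 F/cm
Step 2: W in cm = 1.48 * 1e-4 = 1.48e-04 cm
Step 3: C = 1.035918e-12 * 1.514e-05 / 1.48e-04 = 1.059716e-13 F
Step 4: C = 105.97 fF

105.97


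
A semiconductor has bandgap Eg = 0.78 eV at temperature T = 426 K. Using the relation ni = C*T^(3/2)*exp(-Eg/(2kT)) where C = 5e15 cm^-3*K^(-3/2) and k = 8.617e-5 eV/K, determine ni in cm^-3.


Step 1: Compute kT = 8.617e-5 * 426 = 0.03670842 eV
Step 2: Exponent = -Eg/(2kT) = -0.78/(2*0.03670842) = -10.62427
Step 3: T^(3/2) = 426^1.5 = 8792.54
Step 4: ni = 5e15 * 8792.54 * exp(-10.62427) = 1.07e+15 cm^-3

1.07e+15


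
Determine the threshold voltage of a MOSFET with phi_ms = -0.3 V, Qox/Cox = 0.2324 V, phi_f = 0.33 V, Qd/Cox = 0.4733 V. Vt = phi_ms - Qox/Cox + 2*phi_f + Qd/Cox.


Step 1: Vt = phi_ms - Qox/Cox + 2*phi_f + Qd/Cox
Step 2: Vt = -0.3 - 0.2324 + 2*0.33 + 0.4733
Step 3: Vt = -0.3 - 0.2324 + 0.66 + 0.4733
Step 4: Vt = 0.6009 V

0.6009


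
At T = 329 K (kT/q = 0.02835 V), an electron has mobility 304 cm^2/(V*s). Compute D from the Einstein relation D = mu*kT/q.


Step 1: D = mu * (kT/q)
Step 2: D = 304 * 0.02835
Step 3: D = 8.62 cm^2/s

8.62


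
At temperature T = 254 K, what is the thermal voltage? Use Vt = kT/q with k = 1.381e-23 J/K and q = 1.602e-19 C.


Step 1: kT = 1.381e-23 * 254 = 3.50774e-21 J
Step 2: Vt = kT/q = 3.50774e-21 / 1.602e-19
Step 3: Vt = 0.0219 V

0.0219


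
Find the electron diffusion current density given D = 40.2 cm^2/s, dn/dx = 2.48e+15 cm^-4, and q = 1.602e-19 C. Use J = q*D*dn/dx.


Step 1: J = q * D * (dn/dx)
Step 2: J = 1.602e-19 * 40.2 * 2.48e+15
Step 3: J = 1.60e-02 A/cm^2

1.60e-02


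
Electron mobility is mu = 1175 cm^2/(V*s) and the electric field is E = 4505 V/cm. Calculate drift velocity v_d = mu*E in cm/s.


Step 1: v_d = mu * E
Step 2: v_d = 1175 * 4505 = 5293375
Step 3: v_d = 5.29e+06 cm/s

5.29e+06


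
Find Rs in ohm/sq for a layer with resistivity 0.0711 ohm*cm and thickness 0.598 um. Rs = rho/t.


Step 1: Convert thickness to cm: t = 0.598 um = 5.9800e-05 cm
Step 2: Rs = rho / t = 0.0711 / 5.9800e-05
Step 3: Rs = 1189.0 ohm/sq

1189.0


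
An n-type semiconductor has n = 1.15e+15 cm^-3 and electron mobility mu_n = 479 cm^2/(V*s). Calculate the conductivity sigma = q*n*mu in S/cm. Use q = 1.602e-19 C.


Step 1: sigma = q * n * mu
Step 2: sigma = 1.602e-19 * 1.15e+15 * 479
Step 3: sigma = 8.825e-02 S/cm

8.825e-02


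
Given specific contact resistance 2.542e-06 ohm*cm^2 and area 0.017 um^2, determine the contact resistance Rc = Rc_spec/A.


Step 1: Convert area to cm^2: 0.017 um^2 = 1.7000e-10 cm^2
Step 2: Rc = Rc_spec / A = 2.542e-06 / 1.7000e-10
Step 3: Rc = 1.50e+04 ohms

1.50e+04


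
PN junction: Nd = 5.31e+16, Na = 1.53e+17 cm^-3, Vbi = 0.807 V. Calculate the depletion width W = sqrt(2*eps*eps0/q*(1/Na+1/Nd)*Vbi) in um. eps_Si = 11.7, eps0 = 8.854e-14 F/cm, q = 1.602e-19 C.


Step 1: 1/Na + 1/Nd = 1/1.53e+17 + 1/5.31e+16 = 2.53683e-17
Step 2: 2*eps*eps0/q = 2*11.7*8.854e-14/1.602e-19 = 1.293281e+07
Step 3: W^2 = 1.293281e+07 * 2.53683e-17 * 0.807 = 2.64763e-10
Step 4: W = sqrt(2.64763e-10) = 1.627e-05 cm = 0.1627 um

0.1627


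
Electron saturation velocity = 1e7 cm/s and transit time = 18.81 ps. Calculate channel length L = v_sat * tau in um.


Step 1: tau in seconds = 18.81 ps * 1e-12 = 1.8810e-11 s
Step 2: L = v_sat * tau = 1e7 * 1.8810e-11 = 1.8810e-04 cm
Step 3: L in um = 1.8810e-04 * 1e4 = 1.881 um

1.881


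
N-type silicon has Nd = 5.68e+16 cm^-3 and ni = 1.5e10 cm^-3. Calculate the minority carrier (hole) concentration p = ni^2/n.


Step 1: Since Nd >> ni, n ≈ Nd = 5.68e+16 cm^-3
Step 2: p = ni^2 / n = (1.5e10)^2 / 5.68e+16
Step 3: p = 2.25e20 / 5.68e+16 = 3.96e+03 cm^-3

3.96e+03


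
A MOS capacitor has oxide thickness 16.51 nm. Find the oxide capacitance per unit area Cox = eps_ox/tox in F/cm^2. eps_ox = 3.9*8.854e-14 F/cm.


Step 1: eps_ox = 3.9 * 8.854e-14 = 3.45306e-13 F/cm
Step 2: tox in cm = 16.51 nm * 1e-7 = 1.6510e-06 cm
Step 3: Cox = 3.45306e-13 / 1.6510e-06 = 2.09e-07 F/cm^2

2.09e-07


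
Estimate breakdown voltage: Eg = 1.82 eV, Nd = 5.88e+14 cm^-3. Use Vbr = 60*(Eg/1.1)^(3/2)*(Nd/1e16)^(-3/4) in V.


Step 1: Eg/1.1 = 1.82/1.1 = 1.654545
Step 2: (Eg/1.1)^1.5 = 1.654545^1.5 = 2.128227
Step 3: (Nd/1e16)^(-0.75) = (0.0588)^(-0.75) = 8.374657
Step 4: Vbr = 60 * 2.128227 * 8.374657 = 1069.4 V

1069.4


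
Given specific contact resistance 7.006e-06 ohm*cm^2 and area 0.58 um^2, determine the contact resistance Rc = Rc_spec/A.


Step 1: Convert area to cm^2: 0.58 um^2 = 5.8000e-09 cm^2
Step 2: Rc = Rc_spec / A = 7.006e-06 / 5.8000e-09
Step 3: Rc = 1.21e+03 ohms

1.21e+03


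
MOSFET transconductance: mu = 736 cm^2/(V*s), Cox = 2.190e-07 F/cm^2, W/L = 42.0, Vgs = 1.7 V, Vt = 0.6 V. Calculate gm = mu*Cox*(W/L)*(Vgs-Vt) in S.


Step 1: Vov = Vgs - Vt = 1.7 - 0.6 = 1.1 V
Step 2: gm = mu * Cox * (W/L) * Vov
Step 3: gm = 736 * 2.190e-07 * 42.0 * 1.1 = 7.45e-03 S

7.45e-03


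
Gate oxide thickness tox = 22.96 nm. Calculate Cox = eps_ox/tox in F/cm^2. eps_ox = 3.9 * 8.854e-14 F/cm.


Step 1: eps_ox = 3.9 * 8.854e-14 = 3.45306e-13 F/cm
Step 2: tox in cm = 22.96 nm * 1e-7 = 2.2960e-06 cm
Step 3: Cox = 3.45306e-13 / 2.2960e-06 = 1.50e-07 F/cm^2

1.50e-07


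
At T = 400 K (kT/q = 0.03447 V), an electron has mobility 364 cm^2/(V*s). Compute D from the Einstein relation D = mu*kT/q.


Step 1: D = mu * (kT/q)
Step 2: D = 364 * 0.03447
Step 3: D = 12.55 cm^2/s

12.55


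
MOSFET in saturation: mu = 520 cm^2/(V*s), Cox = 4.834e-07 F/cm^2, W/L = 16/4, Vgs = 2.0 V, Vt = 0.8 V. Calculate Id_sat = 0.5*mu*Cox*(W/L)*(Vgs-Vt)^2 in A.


Step 1: Overdrive voltage Vov = Vgs - Vt = 2.0 - 0.8 = 1.2 V
Step 2: W/L = 16/4 = 4
Step 3: Id = 0.5 * 520 * 4.834e-07 * 4 * 1.2^2
Step 4: Id = 7.24e-04 A

7.24e-04


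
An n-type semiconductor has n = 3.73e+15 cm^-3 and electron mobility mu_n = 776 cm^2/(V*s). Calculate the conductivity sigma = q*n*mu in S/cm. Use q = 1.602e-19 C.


Step 1: sigma = q * n * mu
Step 2: sigma = 1.602e-19 * 3.73e+15 * 776
Step 3: sigma = 4.637e-01 S/cm

4.637e-01


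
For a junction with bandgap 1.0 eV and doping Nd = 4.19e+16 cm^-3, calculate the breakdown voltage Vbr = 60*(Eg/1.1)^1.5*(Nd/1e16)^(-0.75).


Step 1: Eg/1.1 = 1.0/1.1 = 0.909091
Step 2: (Eg/1.1)^1.5 = 0.909091^1.5 = 0.866784
Step 3: (Nd/1e16)^(-0.75) = (4.19)^(-0.75) = 0.341460
Step 4: Vbr = 60 * 0.866784 * 0.341460 = 17.8 V

17.8


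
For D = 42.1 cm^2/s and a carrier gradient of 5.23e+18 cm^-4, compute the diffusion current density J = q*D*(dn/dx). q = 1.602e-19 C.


Step 1: J = q * D * (dn/dx)
Step 2: J = 1.602e-19 * 42.1 * 5.23e+18
Step 3: J = 3.53e+01 A/cm^2

3.53e+01


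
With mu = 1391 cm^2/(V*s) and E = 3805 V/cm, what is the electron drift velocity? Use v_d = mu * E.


Step 1: v_d = mu * E
Step 2: v_d = 1391 * 3805 = 5292755
Step 3: v_d = 5.29e+06 cm/s

5.29e+06


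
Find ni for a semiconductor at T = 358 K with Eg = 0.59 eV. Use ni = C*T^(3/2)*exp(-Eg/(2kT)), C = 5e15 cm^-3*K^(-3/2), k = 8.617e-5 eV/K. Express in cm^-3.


Step 1: Compute kT = 8.617e-5 * 358 = 0.03084886 eV
Step 2: Exponent = -Eg/(2kT) = -0.59/(2*0.03084886) = -9.56275
Step 3: T^(3/2) = 358^1.5 = 6773.68
Step 4: ni = 5e15 * 6773.68 * exp(-9.56275) = 2.38e+15 cm^-3

2.38e+15


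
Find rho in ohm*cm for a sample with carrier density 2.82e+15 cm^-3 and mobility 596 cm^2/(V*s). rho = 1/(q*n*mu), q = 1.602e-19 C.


Step 1: sigma = q * n * mu = 1.602e-19 * 2.82e+15 * 596 = 2.69251e-01 S/cm
Step 2: rho = 1 / sigma = 1 / 2.69251e-01 = 3.714 ohm*cm

3.714


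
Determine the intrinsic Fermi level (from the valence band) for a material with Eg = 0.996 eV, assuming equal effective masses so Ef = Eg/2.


Step 1: For an intrinsic semiconductor, the Fermi level sits at midgap.
Step 2: Ef = Eg / 2 = 0.996 / 2 = 0.498 eV

0.498


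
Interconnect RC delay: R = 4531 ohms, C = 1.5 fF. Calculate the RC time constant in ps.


Step 1: tau = R * C
Step 2: tau = 4531 * 1.5 fF = 4531 * 1.5e-15 F
Step 3: tau = 6.7965e-12 s = 6.7965 ps

6.7965


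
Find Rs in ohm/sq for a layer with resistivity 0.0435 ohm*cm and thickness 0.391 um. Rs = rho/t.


Step 1: Convert thickness to cm: t = 0.391 um = 3.9100e-05 cm
Step 2: Rs = rho / t = 0.0435 / 3.9100e-05
Step 3: Rs = 1112.5 ohm/sq

1112.5


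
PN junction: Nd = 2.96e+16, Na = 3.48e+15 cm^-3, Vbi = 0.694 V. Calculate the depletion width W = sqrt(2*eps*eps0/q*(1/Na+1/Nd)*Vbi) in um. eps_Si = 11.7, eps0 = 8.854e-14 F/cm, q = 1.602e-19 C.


Step 1: 1/Na + 1/Nd = 1/3.48e+15 + 1/2.96e+16 = 3.21140e-16
Step 2: 2*eps*eps0/q = 2*11.7*8.854e-14/1.602e-19 = 1.293281e+07
Step 3: W^2 = 1.293281e+07 * 3.21140e-16 * 0.694 = 2.88235e-09
Step 4: W = sqrt(2.88235e-09) = 5.369e-05 cm = 0.5369 um

0.5369


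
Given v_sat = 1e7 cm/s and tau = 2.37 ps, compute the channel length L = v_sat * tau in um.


Step 1: tau in seconds = 2.37 ps * 1e-12 = 2.3700e-12 s
Step 2: L = v_sat * tau = 1e7 * 2.3700e-12 = 2.3700e-05 cm
Step 3: L in um = 2.3700e-05 * 1e4 = 0.237 um

0.237


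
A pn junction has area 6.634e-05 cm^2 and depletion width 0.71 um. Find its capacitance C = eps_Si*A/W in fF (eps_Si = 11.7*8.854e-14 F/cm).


Step 1: eps_Si = 11.7 * 8.854e-14 = 1.035918e-12 F/cm
Step 2: W in cm = 0.71 * 1e-4 = 7.10e-05 cm
Step 3: C = 1.035918e-12 * 6.634e-05 / 7.10e-05 = 9.679268e-13 F
Step 4: C = 967.93 fF

967.93


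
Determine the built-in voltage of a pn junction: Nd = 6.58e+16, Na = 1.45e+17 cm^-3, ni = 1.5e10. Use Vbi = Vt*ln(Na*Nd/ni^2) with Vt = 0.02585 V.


Step 1: Compute Na*Nd/ni^2 = 1.45e+17 * 6.58e+16 / (1.5e10)^2 = 4.2404e+13
Step 2: ln(4.2404e+13) = 31.3783
Step 3: Vbi = 0.02585 * 31.3783 = 0.811 V

0.811


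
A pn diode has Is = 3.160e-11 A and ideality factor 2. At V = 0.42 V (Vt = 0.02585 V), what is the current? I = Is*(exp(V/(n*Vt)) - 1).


Step 1: V/(n*Vt) = 0.42/(2*0.02585) = 8.1238
Step 2: exp(8.1238) = 3.3738e+03
Step 3: I = 3.160e-11 * (3.3738e+03 - 1) = 1.07e-07 A

1.07e-07


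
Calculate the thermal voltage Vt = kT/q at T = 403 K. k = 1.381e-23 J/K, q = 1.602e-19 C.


Step 1: kT = 1.381e-23 * 403 = 5.56543e-21 J
Step 2: Vt = kT/q = 5.56543e-21 / 1.602e-19
Step 3: Vt = 0.03474 V

0.03474


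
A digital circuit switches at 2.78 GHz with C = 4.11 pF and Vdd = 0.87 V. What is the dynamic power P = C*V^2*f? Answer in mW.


Step 1: V^2 = 0.87^2 = 0.7569 V^2
Step 2: P = C*V^2*f = 4.11e-12 F * 0.7569 * 2.78e9 Hz
Step 3: P = 8.64818802e-03 W
Step 4: P = 8.648 mW

8.648


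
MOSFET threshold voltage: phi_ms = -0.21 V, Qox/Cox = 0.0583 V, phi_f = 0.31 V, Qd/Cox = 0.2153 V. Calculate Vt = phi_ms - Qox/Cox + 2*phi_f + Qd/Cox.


Step 1: Vt = phi_ms - Qox/Cox + 2*phi_f + Qd/Cox
Step 2: Vt = -0.21 - 0.0583 + 2*0.31 + 0.2153
Step 3: Vt = -0.21 - 0.0583 + 0.62 + 0.2153
Step 4: Vt = 0.567 V

0.567


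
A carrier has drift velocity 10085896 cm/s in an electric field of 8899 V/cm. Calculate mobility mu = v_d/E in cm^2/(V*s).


Step 1: mu = v_d / E
Step 2: mu = 10085896 / 8899
Step 3: mu = 1133.37 cm^2/(V*s)

1133.37


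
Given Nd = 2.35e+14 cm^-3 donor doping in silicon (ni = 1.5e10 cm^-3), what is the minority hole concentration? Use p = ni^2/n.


Step 1: Since Nd >> ni, n ≈ Nd = 2.35e+14 cm^-3
Step 2: p = ni^2 / n = (1.5e10)^2 / 2.35e+14
Step 3: p = 2.25e20 / 2.35e+14 = 9.57e+05 cm^-3

9.57e+05


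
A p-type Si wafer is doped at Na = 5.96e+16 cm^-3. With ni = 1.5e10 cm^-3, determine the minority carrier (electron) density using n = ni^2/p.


Step 1: Majority hole concentration p ≈ Na = 5.96e+16 cm^-3
Step 2: n = ni^2 / Na = (1.5e10)^2 / 5.96e+16
Step 3: n = 3.78e+03 cm^-3

3.78e+03


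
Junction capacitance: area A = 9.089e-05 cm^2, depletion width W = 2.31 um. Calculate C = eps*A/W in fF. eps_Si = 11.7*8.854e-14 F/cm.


Step 1: eps_Si = 11.7 * 8.854e-14 = 1.035918e-12 F/cm
Step 2: W in cm = 2.31 * 1e-4 = 2.31e-04 cm
Step 3: C = 1.035918e-12 * 9.089e-05 / 2.31e-04 = 4.075956e-13 F
Step 4: C = 407.6 fF

407.6


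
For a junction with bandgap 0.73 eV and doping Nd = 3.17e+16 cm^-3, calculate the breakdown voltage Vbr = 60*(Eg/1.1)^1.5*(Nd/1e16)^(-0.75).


Step 1: Eg/1.1 = 0.73/1.1 = 0.663636
Step 2: (Eg/1.1)^1.5 = 0.663636^1.5 = 0.540623
Step 3: (Nd/1e16)^(-0.75) = (3.17)^(-0.75) = 0.420926
Step 4: Vbr = 60 * 0.540623 * 0.420926 = 13.7 V

13.7


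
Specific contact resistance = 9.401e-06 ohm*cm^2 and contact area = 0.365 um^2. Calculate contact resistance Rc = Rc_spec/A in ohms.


Step 1: Convert area to cm^2: 0.365 um^2 = 3.6500e-09 cm^2
Step 2: Rc = Rc_spec / A = 9.401e-06 / 3.6500e-09
Step 3: Rc = 2.58e+03 ohms

2.58e+03


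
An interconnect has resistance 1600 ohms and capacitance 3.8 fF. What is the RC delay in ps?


Step 1: tau = R * C
Step 2: tau = 1600 * 3.8 fF = 1600 * 3.8e-15 F
Step 3: tau = 6.08e-12 s = 6.08 ps

6.08


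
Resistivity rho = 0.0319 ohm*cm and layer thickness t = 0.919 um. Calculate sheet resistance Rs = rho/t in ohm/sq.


Step 1: Convert thickness to cm: t = 0.919 um = 9.1900e-05 cm
Step 2: Rs = rho / t = 0.0319 / 9.1900e-05
Step 3: Rs = 347.1 ohm/sq

347.1


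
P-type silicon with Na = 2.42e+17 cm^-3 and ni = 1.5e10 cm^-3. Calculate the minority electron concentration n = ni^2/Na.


Step 1: Majority hole concentration p ≈ Na = 2.42e+17 cm^-3
Step 2: n = ni^2 / Na = (1.5e10)^2 / 2.42e+17
Step 3: n = 9.30e+02 cm^-3

9.30e+02


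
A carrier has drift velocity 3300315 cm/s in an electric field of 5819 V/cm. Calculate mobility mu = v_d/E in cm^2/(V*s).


Step 1: mu = v_d / E
Step 2: mu = 3300315 / 5819
Step 3: mu = 567.16 cm^2/(V*s)

567.16


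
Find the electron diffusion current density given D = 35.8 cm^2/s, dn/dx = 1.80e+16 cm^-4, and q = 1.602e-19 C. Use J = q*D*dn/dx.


Step 1: J = q * D * (dn/dx)
Step 2: J = 1.602e-19 * 35.8 * 1.80e+16
Step 3: J = 1.03e-01 A/cm^2

1.03e-01


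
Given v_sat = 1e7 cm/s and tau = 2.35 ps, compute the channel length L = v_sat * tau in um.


Step 1: tau in seconds = 2.35 ps * 1e-12 = 2.3500e-12 s
Step 2: L = v_sat * tau = 1e7 * 2.3500e-12 = 2.3500e-05 cm
Step 3: L in um = 2.3500e-05 * 1e4 = 0.235 um

0.235


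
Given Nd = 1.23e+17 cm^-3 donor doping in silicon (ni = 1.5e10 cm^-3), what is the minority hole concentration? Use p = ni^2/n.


Step 1: Since Nd >> ni, n ≈ Nd = 1.23e+17 cm^-3
Step 2: p = ni^2 / n = (1.5e10)^2 / 1.23e+17
Step 3: p = 2.25e20 / 1.23e+17 = 1.83e+03 cm^-3

1.83e+03


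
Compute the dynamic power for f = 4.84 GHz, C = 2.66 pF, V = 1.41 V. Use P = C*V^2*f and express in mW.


Step 1: V^2 = 1.41^2 = 1.9881 V^2
Step 2: P = C*V^2*f = 2.66e-12 F * 1.9881 * 4.84e9 Hz
Step 3: P = 2.559559464e-02 W
Step 4: P = 25.596 mW

25.596


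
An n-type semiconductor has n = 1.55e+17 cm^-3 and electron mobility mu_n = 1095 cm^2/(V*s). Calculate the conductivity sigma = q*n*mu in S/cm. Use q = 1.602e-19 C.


Step 1: sigma = q * n * mu
Step 2: sigma = 1.602e-19 * 1.55e+17 * 1095
Step 3: sigma = 2.719e+01 S/cm

2.719e+01


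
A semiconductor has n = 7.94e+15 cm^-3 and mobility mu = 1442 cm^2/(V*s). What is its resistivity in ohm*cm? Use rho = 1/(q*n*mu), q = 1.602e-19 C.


Step 1: sigma = q * n * mu = 1.602e-19 * 7.94e+15 * 1442 = 1.83421e+00 S/cm
Step 2: rho = 1 / sigma = 1 / 1.83421e+00 = 0.5452 ohm*cm

0.5452


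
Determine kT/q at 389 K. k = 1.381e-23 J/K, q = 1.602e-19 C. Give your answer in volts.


Step 1: kT = 1.381e-23 * 389 = 5.37209e-21 J
Step 2: Vt = kT/q = 5.37209e-21 / 1.602e-19
Step 3: Vt = 0.03353 V

0.03353


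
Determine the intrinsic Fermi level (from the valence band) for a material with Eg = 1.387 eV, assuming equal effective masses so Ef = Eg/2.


Step 1: For an intrinsic semiconductor, the Fermi level sits at midgap.
Step 2: Ef = Eg / 2 = 1.387 / 2 = 0.6935 eV

0.6935


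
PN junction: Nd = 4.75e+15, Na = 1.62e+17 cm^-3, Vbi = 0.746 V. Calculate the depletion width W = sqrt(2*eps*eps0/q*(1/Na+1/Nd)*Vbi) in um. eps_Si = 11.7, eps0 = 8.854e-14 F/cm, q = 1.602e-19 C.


Step 1: 1/Na + 1/Nd = 1/1.62e+17 + 1/4.75e+15 = 2.16699e-16
Step 2: 2*eps*eps0/q = 2*11.7*8.854e-14/1.602e-19 = 1.293281e+07
Step 3: W^2 = 1.293281e+07 * 2.16699e-16 * 0.746 = 2.09069e-09
Step 4: W = sqrt(2.09069e-09) = 4.572e-05 cm = 0.4572 um

0.4572


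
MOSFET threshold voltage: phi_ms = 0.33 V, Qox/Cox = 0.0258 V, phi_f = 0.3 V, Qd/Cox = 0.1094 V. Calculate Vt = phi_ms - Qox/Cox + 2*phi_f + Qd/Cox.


Step 1: Vt = phi_ms - Qox/Cox + 2*phi_f + Qd/Cox
Step 2: Vt = 0.33 - 0.0258 + 2*0.3 + 0.1094
Step 3: Vt = 0.33 - 0.0258 + 0.6 + 0.1094
Step 4: Vt = 1.0136 V

1.0136


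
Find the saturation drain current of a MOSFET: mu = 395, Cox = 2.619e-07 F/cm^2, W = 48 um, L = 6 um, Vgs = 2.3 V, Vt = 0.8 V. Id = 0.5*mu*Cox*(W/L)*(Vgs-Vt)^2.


Step 1: Overdrive voltage Vov = Vgs - Vt = 2.3 - 0.8 = 1.5 V
Step 2: W/L = 48/6 = 8
Step 3: Id = 0.5 * 395 * 2.619e-07 * 8 * 1.5^2
Step 4: Id = 9.31e-04 A

9.31e-04


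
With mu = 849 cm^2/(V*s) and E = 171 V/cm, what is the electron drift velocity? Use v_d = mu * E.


Step 1: v_d = mu * E
Step 2: v_d = 849 * 171 = 145179
Step 3: v_d = 1.45e+05 cm/s

1.45e+05


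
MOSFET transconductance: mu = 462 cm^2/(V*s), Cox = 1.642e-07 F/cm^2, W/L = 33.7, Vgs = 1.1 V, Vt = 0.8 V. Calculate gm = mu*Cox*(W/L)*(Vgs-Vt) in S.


Step 1: Vov = Vgs - Vt = 1.1 - 0.8 = 0.3 V
Step 2: gm = mu * Cox * (W/L) * Vov
Step 3: gm = 462 * 1.642e-07 * 33.7 * 0.3 = 7.67e-04 S

7.67e-04


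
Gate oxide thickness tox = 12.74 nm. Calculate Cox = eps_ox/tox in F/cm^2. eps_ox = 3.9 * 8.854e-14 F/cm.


Step 1: eps_ox = 3.9 * 8.854e-14 = 3.45306e-13 F/cm
Step 2: tox in cm = 12.74 nm * 1e-7 = 1.2740e-06 cm
Step 3: Cox = 3.45306e-13 / 1.2740e-06 = 2.71e-07 F/cm^2

2.71e-07


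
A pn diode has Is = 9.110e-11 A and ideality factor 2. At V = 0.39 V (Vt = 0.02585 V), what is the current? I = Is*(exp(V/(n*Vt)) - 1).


Step 1: V/(n*Vt) = 0.39/(2*0.02585) = 7.5435
Step 2: exp(7.5435) = 1.8884e+03
Step 3: I = 9.110e-11 * (1.8884e+03 - 1) = 1.72e-07 A

1.72e-07


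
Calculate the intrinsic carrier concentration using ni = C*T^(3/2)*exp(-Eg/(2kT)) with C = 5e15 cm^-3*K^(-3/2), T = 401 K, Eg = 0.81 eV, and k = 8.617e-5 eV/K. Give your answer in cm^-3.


Step 1: Compute kT = 8.617e-5 * 401 = 0.03455417 eV
Step 2: Exponent = -Eg/(2kT) = -0.81/(2*0.03455417) = -11.72073
Step 3: T^(3/2) = 401^1.5 = 8030.02
Step 4: ni = 5e15 * 8030.02 * exp(-11.72073) = 3.26e+14 cm^-3

3.26e+14


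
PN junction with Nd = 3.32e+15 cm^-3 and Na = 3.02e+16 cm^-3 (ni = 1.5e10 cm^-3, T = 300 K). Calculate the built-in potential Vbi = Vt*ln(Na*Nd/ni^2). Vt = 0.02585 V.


Step 1: Compute Na*Nd/ni^2 = 3.02e+16 * 3.32e+15 / (1.5e10)^2 = 4.4562e+11
Step 2: ln(4.4562e+11) = 26.8227
Step 3: Vbi = 0.02585 * 26.8227 = 0.693 V

0.693


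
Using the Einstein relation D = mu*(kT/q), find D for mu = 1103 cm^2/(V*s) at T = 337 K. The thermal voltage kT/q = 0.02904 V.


Step 1: D = mu * (kT/q)
Step 2: D = 1103 * 0.02904
Step 3: D = 32.03 cm^2/s

32.03


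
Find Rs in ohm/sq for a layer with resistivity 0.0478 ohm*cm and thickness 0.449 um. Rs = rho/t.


Step 1: Convert thickness to cm: t = 0.449 um = 4.4900e-05 cm
Step 2: Rs = rho / t = 0.0478 / 4.4900e-05
Step 3: Rs = 1064.6 ohm/sq

1064.6


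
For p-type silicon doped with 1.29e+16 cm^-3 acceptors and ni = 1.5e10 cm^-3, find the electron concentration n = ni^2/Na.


Step 1: Majority hole concentration p ≈ Na = 1.29e+16 cm^-3
Step 2: n = ni^2 / Na = (1.5e10)^2 / 1.29e+16
Step 3: n = 1.74e+04 cm^-3

1.74e+04


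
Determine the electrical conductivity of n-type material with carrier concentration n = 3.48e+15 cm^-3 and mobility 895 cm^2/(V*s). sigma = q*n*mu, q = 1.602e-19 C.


Step 1: sigma = q * n * mu
Step 2: sigma = 1.602e-19 * 3.48e+15 * 895
Step 3: sigma = 4.990e-01 S/cm

4.990e-01


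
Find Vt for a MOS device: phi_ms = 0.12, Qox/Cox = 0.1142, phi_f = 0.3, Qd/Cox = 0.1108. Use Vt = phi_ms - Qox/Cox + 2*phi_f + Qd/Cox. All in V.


Step 1: Vt = phi_ms - Qox/Cox + 2*phi_f + Qd/Cox
Step 2: Vt = 0.12 - 0.1142 + 2*0.3 + 0.1108
Step 3: Vt = 0.12 - 0.1142 + 0.6 + 0.1108
Step 4: Vt = 0.7166 V

0.7166


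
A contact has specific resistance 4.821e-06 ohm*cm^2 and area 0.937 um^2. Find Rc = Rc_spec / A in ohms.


Step 1: Convert area to cm^2: 0.937 um^2 = 9.3700e-09 cm^2
Step 2: Rc = Rc_spec / A = 4.821e-06 / 9.3700e-09
Step 3: Rc = 5.15e+02 ohms

5.15e+02


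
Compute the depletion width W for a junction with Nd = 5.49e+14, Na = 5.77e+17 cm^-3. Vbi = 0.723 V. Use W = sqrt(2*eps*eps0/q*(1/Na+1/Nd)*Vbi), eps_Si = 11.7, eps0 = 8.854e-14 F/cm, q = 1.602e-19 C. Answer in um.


Step 1: 1/Na + 1/Nd = 1/5.77e+17 + 1/5.49e+14 = 1.82323e-15
Step 2: 2*eps*eps0/q = 2*11.7*8.854e-14/1.602e-19 = 1.293281e+07
Step 3: W^2 = 1.293281e+07 * 1.82323e-15 * 0.723 = 1.70480e-08
Step 4: W = sqrt(1.70480e-08) = 1.306e-04 cm = 1.306 um

1.306


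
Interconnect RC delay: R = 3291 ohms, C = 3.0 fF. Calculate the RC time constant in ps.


Step 1: tau = R * C
Step 2: tau = 3291 * 3.0 fF = 3291 * 3.0e-15 F
Step 3: tau = 9.873e-12 s = 9.873 ps

9.873


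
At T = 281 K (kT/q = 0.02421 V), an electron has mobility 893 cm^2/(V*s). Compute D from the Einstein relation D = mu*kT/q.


Step 1: D = mu * (kT/q)
Step 2: D = 893 * 0.02421
Step 3: D = 21.62 cm^2/s

21.62


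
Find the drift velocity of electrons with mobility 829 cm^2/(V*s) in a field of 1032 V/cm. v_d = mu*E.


Step 1: v_d = mu * E
Step 2: v_d = 829 * 1032 = 855528
Step 3: v_d = 8.56e+05 cm/s

8.56e+05


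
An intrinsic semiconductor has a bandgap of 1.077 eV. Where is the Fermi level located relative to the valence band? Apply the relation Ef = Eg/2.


Step 1: For an intrinsic semiconductor, the Fermi level sits at midgap.
Step 2: Ef = Eg / 2 = 1.077 / 2 = 0.5385 eV

0.5385


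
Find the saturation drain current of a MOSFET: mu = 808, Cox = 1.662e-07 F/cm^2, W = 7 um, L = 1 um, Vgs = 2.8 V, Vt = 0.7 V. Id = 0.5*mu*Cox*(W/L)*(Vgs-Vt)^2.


Step 1: Overdrive voltage Vov = Vgs - Vt = 2.8 - 0.7 = 2.1 V
Step 2: W/L = 7/1 = 7
Step 3: Id = 0.5 * 808 * 1.662e-07 * 7 * 2.1^2
Step 4: Id = 2.07e-03 A

2.07e-03


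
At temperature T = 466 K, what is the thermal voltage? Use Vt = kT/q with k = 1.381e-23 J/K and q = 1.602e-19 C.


Step 1: kT = 1.381e-23 * 466 = 6.43546e-21 J
Step 2: Vt = kT/q = 6.43546e-21 / 1.602e-19
Step 3: Vt = 0.04017 V

0.04017


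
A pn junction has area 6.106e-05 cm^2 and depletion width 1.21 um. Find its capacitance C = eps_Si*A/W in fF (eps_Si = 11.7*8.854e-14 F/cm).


Step 1: eps_Si = 11.7 * 8.854e-14 = 1.035918e-12 F/cm
Step 2: W in cm = 1.21 * 1e-4 = 1.21e-04 cm
Step 3: C = 1.035918e-12 * 6.106e-05 / 1.21e-04 = 5.227533e-13 F
Step 4: C = 522.75 fF

522.75


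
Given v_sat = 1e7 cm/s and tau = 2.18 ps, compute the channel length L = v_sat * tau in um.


Step 1: tau in seconds = 2.18 ps * 1e-12 = 2.1800e-12 s
Step 2: L = v_sat * tau = 1e7 * 2.1800e-12 = 2.1800e-05 cm
Step 3: L in um = 2.1800e-05 * 1e4 = 0.218 um

0.218


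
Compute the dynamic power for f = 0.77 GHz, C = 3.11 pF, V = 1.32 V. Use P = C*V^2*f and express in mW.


Step 1: V^2 = 1.32^2 = 1.7424 V^2
Step 2: P = C*V^2*f = 3.11e-12 F * 1.7424 * 0.77e9 Hz
Step 3: P = 4.17252528e-03 W
Step 4: P = 4.173 mW

4.173


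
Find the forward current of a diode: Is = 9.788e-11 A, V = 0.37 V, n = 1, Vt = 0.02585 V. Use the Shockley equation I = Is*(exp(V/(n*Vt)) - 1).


Step 1: V/(n*Vt) = 0.37/(1*0.02585) = 14.3133
Step 2: exp(14.3133) = 1.6451e+06
Step 3: I = 9.788e-11 * (1.6451e+06 - 1) = 1.61e-04 A

1.61e-04


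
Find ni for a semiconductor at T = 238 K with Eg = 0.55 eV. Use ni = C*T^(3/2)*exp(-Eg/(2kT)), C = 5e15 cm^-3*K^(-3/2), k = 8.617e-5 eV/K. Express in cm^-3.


Step 1: Compute kT = 8.617e-5 * 238 = 0.02050846 eV
Step 2: Exponent = -Eg/(2kT) = -0.55/(2*0.02050846) = -13.40910
Step 3: T^(3/2) = 238^1.5 = 3671.69
Step 4: ni = 5e15 * 3671.69 * exp(-13.40910) = 2.76e+13 cm^-3

2.76e+13


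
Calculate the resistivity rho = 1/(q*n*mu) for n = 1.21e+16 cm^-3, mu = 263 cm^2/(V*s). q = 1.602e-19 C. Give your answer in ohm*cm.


Step 1: sigma = q * n * mu = 1.602e-19 * 1.21e+16 * 263 = 5.09804e-01 S/cm
Step 2: rho = 1 / sigma = 1 / 5.09804e-01 = 1.962 ohm*cm

1.962


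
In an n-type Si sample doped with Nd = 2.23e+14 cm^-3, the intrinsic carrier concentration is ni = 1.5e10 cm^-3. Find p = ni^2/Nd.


Step 1: Since Nd >> ni, n ≈ Nd = 2.23e+14 cm^-3
Step 2: p = ni^2 / n = (1.5e10)^2 / 2.23e+14
Step 3: p = 2.25e20 / 2.23e+14 = 1.01e+06 cm^-3

1.01e+06


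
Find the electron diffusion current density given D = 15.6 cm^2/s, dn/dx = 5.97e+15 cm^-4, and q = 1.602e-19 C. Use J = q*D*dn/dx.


Step 1: J = q * D * (dn/dx)
Step 2: J = 1.602e-19 * 15.6 * 5.97e+15
Step 3: J = 1.49e-02 A/cm^2

1.49e-02
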